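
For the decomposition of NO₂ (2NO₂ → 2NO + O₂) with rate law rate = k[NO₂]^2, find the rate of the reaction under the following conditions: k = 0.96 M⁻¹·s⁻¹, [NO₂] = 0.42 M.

0.1693 M/s

Step 1: Identify the rate law: rate = k[NO₂]^2
Step 2: Substitute values: rate = 0.96 × (0.42)^2
Step 3: Calculate: rate = 0.96 × 0.1764 = 0.169344 M/s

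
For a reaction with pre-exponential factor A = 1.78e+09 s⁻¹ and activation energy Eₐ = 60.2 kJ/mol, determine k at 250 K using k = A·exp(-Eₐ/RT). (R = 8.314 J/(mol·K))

4.70e-04 s⁻¹

Step 1: Use the Arrhenius equation: k = A × exp(-Eₐ/RT)
Step 2: Convert Eₐ to J/mol: 60.2 kJ/mol = 60200 J/mol
Step 3: Calculate the exponent: -Eₐ/(RT) = -60200/(8.314 × 250) = -28.96319
Step 4: k = 1.78e+09 × exp(-28.96319)
Step 5: k = 1.78e+09 × 2.63904e-13 = 4.6975e-04 s⁻¹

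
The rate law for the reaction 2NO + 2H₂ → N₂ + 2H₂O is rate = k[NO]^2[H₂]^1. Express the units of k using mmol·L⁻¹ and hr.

(mmol·L⁻¹)⁻²·hr⁻¹

Step 1: Overall order = 2 + 1 = 3.
Step 2: rate has units mmol·L⁻¹·hr⁻¹; [NO]^2[H₂]^1 has units (mmol·L⁻¹)^3.
Step 3: k = rate/([NO]^2[H₂]^1), so units of k = (mmol·L⁻¹)^(1-3)·hr⁻¹ = (mmol·L⁻¹)⁻²·hr⁻¹.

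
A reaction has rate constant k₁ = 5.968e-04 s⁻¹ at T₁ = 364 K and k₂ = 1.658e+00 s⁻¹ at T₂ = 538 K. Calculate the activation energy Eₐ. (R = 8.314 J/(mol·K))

74.2 kJ/mol

Step 1: Use the two-temperature Arrhenius form: ln(k₂/k₁) = -Eₐ/R × (1/T₂ - 1/T₁)
Step 2: ln(k₂/k₁) = ln(1.658e+00/5.968e-04) = ln(2778.15) = 7.92954
Step 3: 1/T₂ - 1/T₁ = 1/538 - 1/364 = -8.885167e-04 K⁻¹
Step 4: Eₐ = -R × ln(k₂/k₁) / (1/T₂ - 1/T₁) = -8.314 × 7.92954 / -8.885167e-04
Step 5: Eₐ = 7.4198e+04 J/mol = 74.2 kJ/mol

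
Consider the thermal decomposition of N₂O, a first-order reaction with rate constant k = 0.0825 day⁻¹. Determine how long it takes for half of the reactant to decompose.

8.402 day

Step 1: For a first-order reaction, t₁/₂ = ln(2)/k
Step 2: t₁/₂ = ln(2)/0.0825
Step 3: t₁/₂ = 0.6931/0.0825 = 8.402 day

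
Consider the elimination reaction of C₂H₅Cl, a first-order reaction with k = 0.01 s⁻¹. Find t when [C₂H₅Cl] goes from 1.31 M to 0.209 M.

183.5 s

Step 1: For first-order: t = ln([C₂H₅Cl]₀/[C₂H₅Cl])/k
Step 2: t = ln(1.31/0.209)/0.01
Step 3: t = ln(6.268)/0.01
Step 4: t = 1.835/0.01 = 183.5 s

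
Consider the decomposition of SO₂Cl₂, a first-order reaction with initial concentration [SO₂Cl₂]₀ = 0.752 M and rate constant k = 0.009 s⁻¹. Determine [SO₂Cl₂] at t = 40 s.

0.5247 M

Step 1: For a first-order reaction: [SO₂Cl₂] = [SO₂Cl₂]₀ × e^(-kt)
Step 2: [SO₂Cl₂] = 0.752 × e^(-0.009 × 40)
Step 3: [SO₂Cl₂] = 0.752 × e^(-0.36)
Step 4: [SO₂Cl₂] = 0.752 × 0.697676 = 0.5247 M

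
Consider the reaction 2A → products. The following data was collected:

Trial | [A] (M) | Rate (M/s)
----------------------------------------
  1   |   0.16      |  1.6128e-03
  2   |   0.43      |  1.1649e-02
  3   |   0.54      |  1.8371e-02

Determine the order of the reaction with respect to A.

second order (2)

Step 1: Compare trials to find order n where rate₂/rate₁ = ([A]₂/[A]₁)^n
Step 2: rate₂/rate₁ = 1.1649e-02/1.6128e-03 = 7.223
Step 3: [A]₂/[A]₁ = 0.43/0.16 = 2.688
Step 4: n = ln(7.223)/ln(2.688) = 2.00 ≈ 2
Step 5: The reaction is second order in A.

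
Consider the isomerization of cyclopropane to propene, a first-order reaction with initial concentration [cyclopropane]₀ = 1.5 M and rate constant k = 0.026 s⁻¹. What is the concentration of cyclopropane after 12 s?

1.098 M

Step 1: For a first-order reaction: [cyclopropane] = [cyclopropane]₀ × e^(-kt)
Step 2: [cyclopropane] = 1.5 × e^(-0.026 × 12)
Step 3: [cyclopropane] = 1.5 × e^(-0.312)
Step 4: [cyclopropane] = 1.5 × 0.731982 = 1.098 M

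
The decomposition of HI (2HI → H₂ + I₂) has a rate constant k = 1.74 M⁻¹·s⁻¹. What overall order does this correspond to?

second order (2)

Step 1: The units of k for an nth-order reaction are (concentration)^(1-n)·(time)⁻¹.
Step 2: Here k has units M⁻¹·s⁻¹, so the concentration exponent is -1.
Step 3: 1 - n = -1 ⇒ n = 2. The reaction is second order.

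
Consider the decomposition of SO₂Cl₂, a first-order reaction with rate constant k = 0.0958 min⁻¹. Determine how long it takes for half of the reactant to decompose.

7.235 min

Step 1: For a first-order reaction, t₁/₂ = ln(2)/k
Step 2: t₁/₂ = ln(2)/0.0958
Step 3: t₁/₂ = 0.6931/0.0958 = 7.235 min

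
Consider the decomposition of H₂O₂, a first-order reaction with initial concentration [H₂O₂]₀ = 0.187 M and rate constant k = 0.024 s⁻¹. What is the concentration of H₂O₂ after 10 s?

0.1471 M

Step 1: For a first-order reaction: [H₂O₂] = [H₂O₂]₀ × e^(-kt)
Step 2: [H₂O₂] = 0.187 × e^(-0.024 × 10)
Step 3: [H₂O₂] = 0.187 × e^(-0.24)
Step 4: [H₂O₂] = 0.187 × 0.786628 = 0.1471 M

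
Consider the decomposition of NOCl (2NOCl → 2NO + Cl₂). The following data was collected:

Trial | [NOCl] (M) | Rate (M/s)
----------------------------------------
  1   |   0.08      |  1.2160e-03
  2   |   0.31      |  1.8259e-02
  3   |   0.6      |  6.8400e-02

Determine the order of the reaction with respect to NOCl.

second order (2)

Step 1: Compare trials to find order n where rate₂/rate₁ = ([NOCl]₂/[NOCl]₁)^n
Step 2: rate₂/rate₁ = 1.8259e-02/1.2160e-03 = 15.02
Step 3: [NOCl]₂/[NOCl]₁ = 0.31/0.08 = 3.875
Step 4: n = ln(15.02)/ln(3.875) = 2.00 ≈ 2
Step 5: The reaction is second order in NOCl.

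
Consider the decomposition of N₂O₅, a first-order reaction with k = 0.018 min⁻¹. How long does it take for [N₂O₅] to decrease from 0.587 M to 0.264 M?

44.39 min

Step 1: For first-order: t = ln([N₂O₅]₀/[N₂O₅])/k
Step 2: t = ln(0.587/0.264)/0.018
Step 3: t = ln(2.223)/0.018
Step 4: t = 0.7991/0.018 = 44.39 min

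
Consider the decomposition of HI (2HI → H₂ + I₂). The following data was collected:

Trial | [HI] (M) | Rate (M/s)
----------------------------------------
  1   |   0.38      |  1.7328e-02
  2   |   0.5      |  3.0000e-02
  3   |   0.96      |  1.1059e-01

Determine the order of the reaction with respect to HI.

second order (2)

Step 1: Compare trials to find order n where rate₂/rate₁ = ([HI]₂/[HI]₁)^n
Step 2: rate₂/rate₁ = 3.0000e-02/1.7328e-02 = 1.731
Step 3: [HI]₂/[HI]₁ = 0.5/0.38 = 1.316
Step 4: n = ln(1.731)/ln(1.316) = 2.00 ≈ 2
Step 5: The reaction is second order in HI.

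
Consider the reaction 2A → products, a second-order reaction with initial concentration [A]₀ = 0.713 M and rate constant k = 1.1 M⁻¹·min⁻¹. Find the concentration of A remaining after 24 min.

0.03597 M

Step 1: For a second-order reaction: 1/[A] = 1/[A]₀ + kt
Step 2: 1/[A] = 1/0.713 + 1.1 × 24
Step 3: 1/[A] = 1.403 + 26.4 = 27.8
Step 4: [A] = 1/27.8 = 0.03597 M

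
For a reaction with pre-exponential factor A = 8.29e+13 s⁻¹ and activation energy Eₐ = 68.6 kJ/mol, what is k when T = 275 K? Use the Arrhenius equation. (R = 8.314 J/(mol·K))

7.73e+00 s⁻¹

Step 1: Use the Arrhenius equation: k = A × exp(-Eₐ/RT)
Step 2: Convert Eₐ to J/mol: 68.6 kJ/mol = 68600 J/mol
Step 3: Calculate the exponent: -Eₐ/(RT) = -68600/(8.314 × 275) = -30.00416
Step 4: k = 8.29e+13 × exp(-30.00416)
Step 5: k = 8.29e+13 × 9.31878e-14 = 7.7253e+00 s⁻¹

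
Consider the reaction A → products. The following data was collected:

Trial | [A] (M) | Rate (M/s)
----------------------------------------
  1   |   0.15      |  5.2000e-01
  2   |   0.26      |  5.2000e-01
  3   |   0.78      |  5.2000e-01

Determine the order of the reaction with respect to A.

zeroth order (0)

Step 1: Compare trials - when concentration changes, rate stays constant.
Step 2: rate₂/rate₁ = 5.2000e-01/5.2000e-01 = 1
Step 3: [A]₂/[A]₁ = 0.26/0.15 = 1.733
Step 4: Since rate ratio ≈ (conc ratio)^0, the reaction is zeroth order.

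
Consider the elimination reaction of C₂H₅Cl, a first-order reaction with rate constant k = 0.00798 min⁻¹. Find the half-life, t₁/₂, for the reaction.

86.86 min

Step 1: For a first-order reaction, t₁/₂ = ln(2)/k
Step 2: t₁/₂ = ln(2)/0.00798
Step 3: t₁/₂ = 0.6931/0.00798 = 86.86 min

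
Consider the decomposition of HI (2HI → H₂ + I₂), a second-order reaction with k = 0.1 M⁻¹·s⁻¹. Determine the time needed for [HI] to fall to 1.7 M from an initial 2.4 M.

1.716 s

Step 1: For second-order: t = (1/[HI] - 1/[HI]₀)/k
Step 2: t = (1/1.7 - 1/2.4)/0.1
Step 3: t = (0.5882 - 0.4167)/0.1
Step 4: t = 0.1716/0.1 = 1.716 s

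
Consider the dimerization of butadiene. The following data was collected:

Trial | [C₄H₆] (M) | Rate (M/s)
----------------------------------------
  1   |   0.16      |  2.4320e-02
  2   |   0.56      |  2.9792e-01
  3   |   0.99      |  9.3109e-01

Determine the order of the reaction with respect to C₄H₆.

second order (2)

Step 1: Compare trials to find order n where rate₂/rate₁ = ([C₄H₆]₂/[C₄H₆]₁)^n
Step 2: rate₂/rate₁ = 2.9792e-01/2.4320e-02 = 12.25
Step 3: [C₄H₆]₂/[C₄H₆]₁ = 0.56/0.16 = 3.5
Step 4: n = ln(12.25)/ln(3.5) = 2.00 ≈ 2
Step 5: The reaction is second order in C₄H₆.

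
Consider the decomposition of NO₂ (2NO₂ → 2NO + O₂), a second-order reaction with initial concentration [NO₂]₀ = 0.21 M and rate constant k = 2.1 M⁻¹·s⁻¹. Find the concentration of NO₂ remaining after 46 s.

0.009866 M

Step 1: For a second-order reaction: 1/[NO₂] = 1/[NO₂]₀ + kt
Step 2: 1/[NO₂] = 1/0.21 + 2.1 × 46
Step 3: 1/[NO₂] = 4.762 + 96.6 = 101.4
Step 4: [NO₂] = 1/101.4 = 0.009866 M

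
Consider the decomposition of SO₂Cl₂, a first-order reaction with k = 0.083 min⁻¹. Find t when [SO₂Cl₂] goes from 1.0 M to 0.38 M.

11.66 min

Step 1: For first-order: t = ln([SO₂Cl₂]₀/[SO₂Cl₂])/k
Step 2: t = ln(1.0/0.38)/0.083
Step 3: t = ln(2.632)/0.083
Step 4: t = 0.9676/0.083 = 11.66 min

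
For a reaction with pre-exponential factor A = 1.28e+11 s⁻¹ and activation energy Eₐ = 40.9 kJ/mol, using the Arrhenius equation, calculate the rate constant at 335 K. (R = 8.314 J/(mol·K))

5.37e+04 s⁻¹

Step 1: Use the Arrhenius equation: k = A × exp(-Eₐ/RT)
Step 2: Convert Eₐ to J/mol: 40.9 kJ/mol = 40900 J/mol
Step 3: Calculate the exponent: -Eₐ/(RT) = -40900/(8.314 × 335) = -14.68482
Step 4: k = 1.28e+11 × exp(-14.68482)
Step 5: k = 1.28e+11 × 4.19241e-07 = 5.3663e+04 s⁻¹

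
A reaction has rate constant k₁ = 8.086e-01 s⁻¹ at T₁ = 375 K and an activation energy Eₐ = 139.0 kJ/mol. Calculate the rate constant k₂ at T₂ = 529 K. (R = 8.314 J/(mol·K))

3.503e+05 s⁻¹

Step 1: Use the two-temperature Arrhenius form: ln(k₂/k₁) = -Eₐ/R × (1/T₂ - 1/T₁)
Step 2: Convert Eₐ to J/mol: 139.0 kJ/mol = 139000 J/mol
Step 3: 1/T₂ - 1/T₁ = 1/529 - 1/375 = -7.763075e-04 K⁻¹
Step 4: ln(k₂/k₁) = -139000/8.314 × -7.763075e-04 = 12.97892
Step 5: k₂ = k₁ × exp(12.97892) = 8.086e-01 × 4.33185e+05 = 3.503e+05 s⁻¹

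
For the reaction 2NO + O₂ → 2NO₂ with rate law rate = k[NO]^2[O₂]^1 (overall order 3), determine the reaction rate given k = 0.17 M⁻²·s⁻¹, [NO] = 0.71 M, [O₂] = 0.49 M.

0.04199 M/s

Step 1: The rate law is rate = k[NO]^2[O₂]^1, overall order = 2+1 = 3
Step 2: Substitute values: rate = 0.17 × (0.71)^2 × (0.49)^1
Step 3: rate = 0.17 × 0.5041 × 0.49 = 0.0419915 M/s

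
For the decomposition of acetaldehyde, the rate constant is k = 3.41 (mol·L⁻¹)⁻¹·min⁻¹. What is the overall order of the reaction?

second order (2)

Step 1: The units of k for an nth-order reaction are (concentration)^(1-n)·(time)⁻¹.
Step 2: Here k has units (mol·L⁻¹)⁻¹·min⁻¹, so the concentration exponent is -1.
Step 3: 1 - n = -1 ⇒ n = 2. The reaction is second order.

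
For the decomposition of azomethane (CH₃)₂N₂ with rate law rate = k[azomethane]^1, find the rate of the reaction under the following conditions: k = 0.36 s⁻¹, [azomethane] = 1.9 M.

0.684 M/s

Step 1: Identify the rate law: rate = k[azomethane]^1
Step 2: Substitute values: rate = 0.36 × (1.9)^1
Step 3: Calculate: rate = 0.36 × 1.9 = 0.684 M/s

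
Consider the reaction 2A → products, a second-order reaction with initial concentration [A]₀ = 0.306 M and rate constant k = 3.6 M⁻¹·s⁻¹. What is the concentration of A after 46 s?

0.005922 M

Step 1: For a second-order reaction: 1/[A] = 1/[A]₀ + kt
Step 2: 1/[A] = 1/0.306 + 3.6 × 46
Step 3: 1/[A] = 3.268 + 165.6 = 168.9
Step 4: [A] = 1/168.9 = 0.005922 M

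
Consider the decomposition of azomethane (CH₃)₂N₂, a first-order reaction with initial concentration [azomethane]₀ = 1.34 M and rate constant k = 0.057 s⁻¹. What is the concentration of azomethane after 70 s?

0.02479 M

Step 1: For a first-order reaction: [azomethane] = [azomethane]₀ × e^(-kt)
Step 2: [azomethane] = 1.34 × e^(-0.057 × 70)
Step 3: [azomethane] = 1.34 × e^(-3.99)
Step 4: [azomethane] = 1.34 × 0.0184997 = 0.02479 M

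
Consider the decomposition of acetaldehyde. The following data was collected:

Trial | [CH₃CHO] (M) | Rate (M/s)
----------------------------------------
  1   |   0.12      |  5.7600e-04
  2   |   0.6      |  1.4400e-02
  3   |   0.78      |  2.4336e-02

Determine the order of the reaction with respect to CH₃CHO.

second order (2)

Step 1: Compare trials to find order n where rate₂/rate₁ = ([CH₃CHO]₂/[CH₃CHO]₁)^n
Step 2: rate₂/rate₁ = 1.4400e-02/5.7600e-04 = 25
Step 3: [CH₃CHO]₂/[CH₃CHO]₁ = 0.6/0.12 = 5
Step 4: n = ln(25)/ln(5) = 2.00 ≈ 2
Step 5: The reaction is second order in CH₃CHO.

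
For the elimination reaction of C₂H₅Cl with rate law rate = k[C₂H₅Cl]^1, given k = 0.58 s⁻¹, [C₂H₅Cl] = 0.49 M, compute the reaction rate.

0.2842 M/s

Step 1: Identify the rate law: rate = k[C₂H₅Cl]^1
Step 2: Substitute values: rate = 0.58 × (0.49)^1
Step 3: Calculate: rate = 0.58 × 0.49 = 0.2842 M/s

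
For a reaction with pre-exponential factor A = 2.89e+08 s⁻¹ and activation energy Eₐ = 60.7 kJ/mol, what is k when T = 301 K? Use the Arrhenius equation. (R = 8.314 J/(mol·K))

8.45e-03 s⁻¹

Step 1: Use the Arrhenius equation: k = A × exp(-Eₐ/RT)
Step 2: Convert Eₐ to J/mol: 60.7 kJ/mol = 60700 J/mol
Step 3: Calculate the exponent: -Eₐ/(RT) = -60700/(8.314 × 301) = -24.25561
Step 4: k = 2.89e+08 × exp(-24.25561)
Step 5: k = 2.89e+08 × 2.92363e-11 = 8.4493e-03 s⁻¹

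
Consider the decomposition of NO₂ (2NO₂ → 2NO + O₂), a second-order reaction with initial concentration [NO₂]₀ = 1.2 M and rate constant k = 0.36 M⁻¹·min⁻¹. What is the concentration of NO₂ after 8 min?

0.2693 M

Step 1: For a second-order reaction: 1/[NO₂] = 1/[NO₂]₀ + kt
Step 2: 1/[NO₂] = 1/1.2 + 0.36 × 8
Step 3: 1/[NO₂] = 0.8333 + 2.88 = 3.713
Step 4: [NO₂] = 1/3.713 = 0.2693 M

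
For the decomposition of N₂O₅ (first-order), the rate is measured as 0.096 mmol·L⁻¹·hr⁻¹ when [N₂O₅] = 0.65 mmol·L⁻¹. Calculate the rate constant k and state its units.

0.1477 hr⁻¹

Step 1: rate = k[N₂O₅]^1, so k = rate / [N₂O₅]^1.
Step 2: k = 0.096 / (0.65)^1 = 0.096 / 0.65.
Step 3: k = 0.1477 hr⁻¹.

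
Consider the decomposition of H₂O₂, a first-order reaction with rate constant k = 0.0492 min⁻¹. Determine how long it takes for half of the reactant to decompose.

14.09 min

Step 1: For a first-order reaction, t₁/₂ = ln(2)/k
Step 2: t₁/₂ = ln(2)/0.0492
Step 3: t₁/₂ = 0.6931/0.0492 = 14.09 min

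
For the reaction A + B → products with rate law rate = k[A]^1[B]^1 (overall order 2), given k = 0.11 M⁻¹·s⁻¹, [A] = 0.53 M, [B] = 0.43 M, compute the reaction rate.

0.02507 M/s

Step 1: The rate law is rate = k[A]^1[B]^1, overall order = 1+1 = 2
Step 2: Substitute values: rate = 0.11 × (0.53)^1 × (0.43)^1
Step 3: rate = 0.11 × 0.53 × 0.43 = 0.025069 M/s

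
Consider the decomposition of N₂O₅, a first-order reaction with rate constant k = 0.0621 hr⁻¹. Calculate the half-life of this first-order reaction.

11.16 hr

Step 1: For a first-order reaction, t₁/₂ = ln(2)/k
Step 2: t₁/₂ = ln(2)/0.0621
Step 3: t₁/₂ = 0.6931/0.0621 = 11.16 hr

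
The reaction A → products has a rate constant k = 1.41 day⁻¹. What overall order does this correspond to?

first order (1)

Step 1: The units of k for an nth-order reaction are (concentration)^(1-n)·(time)⁻¹.
Step 2: Here k has units day⁻¹, so the concentration exponent is 0.
Step 3: 1 - n = 0 ⇒ n = 1. The reaction is first order.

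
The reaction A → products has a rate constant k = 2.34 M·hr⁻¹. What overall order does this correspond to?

zeroth order (0)

Step 1: The units of k for an nth-order reaction are (concentration)^(1-n)·(time)⁻¹.
Step 2: Here k has units M·hr⁻¹, so the concentration exponent is 1.
Step 3: 1 - n = 1 ⇒ n = 0. The reaction is zeroth order.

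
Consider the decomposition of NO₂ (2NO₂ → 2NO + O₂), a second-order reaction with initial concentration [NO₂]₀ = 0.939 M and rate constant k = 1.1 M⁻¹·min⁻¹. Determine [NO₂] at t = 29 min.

0.03034 M

Step 1: For a second-order reaction: 1/[NO₂] = 1/[NO₂]₀ + kt
Step 2: 1/[NO₂] = 1/0.939 + 1.1 × 29
Step 3: 1/[NO₂] = 1.065 + 31.9 = 32.96
Step 4: [NO₂] = 1/32.96 = 0.03034 M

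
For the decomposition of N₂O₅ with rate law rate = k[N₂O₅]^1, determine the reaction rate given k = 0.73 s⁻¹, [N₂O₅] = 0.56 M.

0.4088 M/s

Step 1: Identify the rate law: rate = k[N₂O₅]^1
Step 2: Substitute values: rate = 0.73 × (0.56)^1
Step 3: Calculate: rate = 0.73 × 0.56 = 0.4088 M/s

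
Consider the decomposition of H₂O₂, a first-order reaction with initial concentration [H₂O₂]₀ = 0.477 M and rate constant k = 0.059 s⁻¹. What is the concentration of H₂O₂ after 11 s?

0.2493 M

Step 1: For a first-order reaction: [H₂O₂] = [H₂O₂]₀ × e^(-kt)
Step 2: [H₂O₂] = 0.477 × e^(-0.059 × 11)
Step 3: [H₂O₂] = 0.477 × e^(-0.649)
Step 4: [H₂O₂] = 0.477 × 0.522568 = 0.2493 M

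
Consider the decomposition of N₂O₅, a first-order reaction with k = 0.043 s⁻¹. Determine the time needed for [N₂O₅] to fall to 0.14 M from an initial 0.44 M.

26.63 s

Step 1: For first-order: t = ln([N₂O₅]₀/[N₂O₅])/k
Step 2: t = ln(0.44/0.14)/0.043
Step 3: t = ln(3.143)/0.043
Step 4: t = 1.145/0.043 = 26.63 s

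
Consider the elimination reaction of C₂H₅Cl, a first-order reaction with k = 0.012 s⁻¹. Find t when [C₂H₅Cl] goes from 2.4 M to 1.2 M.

57.76 s

Step 1: For first-order: t = ln([C₂H₅Cl]₀/[C₂H₅Cl])/k
Step 2: t = ln(2.4/1.2)/0.012
Step 3: t = ln(2)/0.012
Step 4: t = 0.6931/0.012 = 57.76 s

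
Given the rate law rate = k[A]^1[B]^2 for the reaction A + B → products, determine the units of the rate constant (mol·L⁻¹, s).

(mol·L⁻¹)⁻²·s⁻¹

Step 1: Overall order = 1 + 2 = 3.
Step 2: rate has units mol·L⁻¹·s⁻¹; [A]^1[B]^2 has units (mol·L⁻¹)^3.
Step 3: k = rate/([A]^1[B]^2), so units of k = (mol·L⁻¹)^(1-3)·s⁻¹ = (mol·L⁻¹)⁻²·s⁻¹.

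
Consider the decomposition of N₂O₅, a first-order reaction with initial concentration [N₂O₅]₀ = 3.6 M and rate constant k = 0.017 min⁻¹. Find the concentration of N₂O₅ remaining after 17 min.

2.696 M

Step 1: For a first-order reaction: [N₂O₅] = [N₂O₅]₀ × e^(-kt)
Step 2: [N₂O₅] = 3.6 × e^(-0.017 × 17)
Step 3: [N₂O₅] = 3.6 × e^(-0.289)
Step 4: [N₂O₅] = 3.6 × 0.749012 = 2.696 M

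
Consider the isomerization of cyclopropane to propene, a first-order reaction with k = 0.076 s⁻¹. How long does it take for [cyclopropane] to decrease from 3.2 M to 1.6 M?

9.12 s

Step 1: For first-order: t = ln([cyclopropane]₀/[cyclopropane])/k
Step 2: t = ln(3.2/1.6)/0.076
Step 3: t = ln(2)/0.076
Step 4: t = 0.6931/0.076 = 9.12 s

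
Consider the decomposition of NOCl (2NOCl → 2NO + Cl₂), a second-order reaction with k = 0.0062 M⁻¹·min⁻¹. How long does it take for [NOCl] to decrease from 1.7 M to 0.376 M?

334.1 min

Step 1: For second-order: t = (1/[NOCl] - 1/[NOCl]₀)/k
Step 2: t = (1/0.376 - 1/1.7)/0.0062
Step 3: t = (2.66 - 0.5882)/0.0062
Step 4: t = 2.071/0.0062 = 334.1 min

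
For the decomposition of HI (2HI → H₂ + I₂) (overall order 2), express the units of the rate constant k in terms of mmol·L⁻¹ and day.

(mmol·L⁻¹)⁻¹·day⁻¹

Step 1: For overall order n, rate = k × (concentration)^n.
Step 2: Rate has units mmol·L⁻¹·day⁻¹; concentration term has units (mmol·L⁻¹)^2.
Step 3: k = rate / (concentration)^n, so units of k = (mmol·L⁻¹)^(1-2)·day⁻¹ = (mmol·L⁻¹)⁻¹·day⁻¹.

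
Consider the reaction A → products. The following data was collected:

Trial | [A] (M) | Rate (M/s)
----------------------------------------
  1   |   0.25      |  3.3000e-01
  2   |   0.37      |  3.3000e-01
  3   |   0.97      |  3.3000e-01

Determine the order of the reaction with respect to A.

zeroth order (0)

Step 1: Compare trials - when concentration changes, rate stays constant.
Step 2: rate₂/rate₁ = 3.3000e-01/3.3000e-01 = 1
Step 3: [A]₂/[A]₁ = 0.37/0.25 = 1.48
Step 4: Since rate ratio ≈ (conc ratio)^0, the reaction is zeroth order.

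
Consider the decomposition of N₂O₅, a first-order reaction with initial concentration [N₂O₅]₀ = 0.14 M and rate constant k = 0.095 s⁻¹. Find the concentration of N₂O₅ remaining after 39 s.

0.003444 M

Step 1: For a first-order reaction: [N₂O₅] = [N₂O₅]₀ × e^(-kt)
Step 2: [N₂O₅] = 0.14 × e^(-0.095 × 39)
Step 3: [N₂O₅] = 0.14 × e^(-3.705)
Step 4: [N₂O₅] = 0.14 × 0.0246002 = 0.003444 M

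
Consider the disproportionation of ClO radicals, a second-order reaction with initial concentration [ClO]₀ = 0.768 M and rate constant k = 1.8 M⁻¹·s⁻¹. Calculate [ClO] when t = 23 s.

0.02342 M

Step 1: For a second-order reaction: 1/[ClO] = 1/[ClO]₀ + kt
Step 2: 1/[ClO] = 1/0.768 + 1.8 × 23
Step 3: 1/[ClO] = 1.302 + 41.4 = 42.7
Step 4: [ClO] = 1/42.7 = 0.02342 M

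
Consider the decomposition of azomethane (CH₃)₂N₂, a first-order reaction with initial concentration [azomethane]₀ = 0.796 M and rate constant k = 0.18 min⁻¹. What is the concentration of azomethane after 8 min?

0.1886 M

Step 1: For a first-order reaction: [azomethane] = [azomethane]₀ × e^(-kt)
Step 2: [azomethane] = 0.796 × e^(-0.18 × 8)
Step 3: [azomethane] = 0.796 × e^(-1.44)
Step 4: [azomethane] = 0.796 × 0.236928 = 0.1886 M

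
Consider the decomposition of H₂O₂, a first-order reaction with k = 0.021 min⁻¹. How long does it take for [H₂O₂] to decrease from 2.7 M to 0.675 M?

66.01 min

Step 1: For first-order: t = ln([H₂O₂]₀/[H₂O₂])/k
Step 2: t = ln(2.7/0.675)/0.021
Step 3: t = ln(4)/0.021
Step 4: t = 1.386/0.021 = 66.01 min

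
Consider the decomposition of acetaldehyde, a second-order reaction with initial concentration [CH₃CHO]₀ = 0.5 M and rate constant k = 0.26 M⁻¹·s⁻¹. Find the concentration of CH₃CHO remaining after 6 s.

0.2809 M

Step 1: For a second-order reaction: 1/[CH₃CHO] = 1/[CH₃CHO]₀ + kt
Step 2: 1/[CH₃CHO] = 1/0.5 + 0.26 × 6
Step 3: 1/[CH₃CHO] = 2 + 1.56 = 3.56
Step 4: [CH₃CHO] = 1/3.56 = 0.2809 M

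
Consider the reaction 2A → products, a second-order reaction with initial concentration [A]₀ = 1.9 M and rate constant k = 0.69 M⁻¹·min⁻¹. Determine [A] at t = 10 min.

0.1347 M

Step 1: For a second-order reaction: 1/[A] = 1/[A]₀ + kt
Step 2: 1/[A] = 1/1.9 + 0.69 × 10
Step 3: 1/[A] = 0.5263 + 6.9 = 7.426
Step 4: [A] = 1/7.426 = 0.1347 M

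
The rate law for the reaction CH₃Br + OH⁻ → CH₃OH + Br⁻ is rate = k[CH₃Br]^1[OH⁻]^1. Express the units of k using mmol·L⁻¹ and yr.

(mmol·L⁻¹)⁻¹·yr⁻¹

Step 1: Overall order = 1 + 1 = 2.
Step 2: rate has units mmol·L⁻¹·yr⁻¹; [CH₃Br]^1[OH⁻]^1 has units (mmol·L⁻¹)^2.
Step 3: k = rate/([CH₃Br]^1[OH⁻]^1), so units of k = (mmol·L⁻¹)^(1-2)·yr⁻¹ = (mmol·L⁻¹)⁻¹·yr⁻¹.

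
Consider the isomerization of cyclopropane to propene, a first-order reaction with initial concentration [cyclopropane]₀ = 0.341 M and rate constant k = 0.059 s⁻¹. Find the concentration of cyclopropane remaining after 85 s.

0.002263 M

Step 1: For a first-order reaction: [cyclopropane] = [cyclopropane]₀ × e^(-kt)
Step 2: [cyclopropane] = 0.341 × e^(-0.059 × 85)
Step 3: [cyclopropane] = 0.341 × e^(-5.015)
Step 4: [cyclopropane] = 0.341 × 0.00663763 = 0.002263 M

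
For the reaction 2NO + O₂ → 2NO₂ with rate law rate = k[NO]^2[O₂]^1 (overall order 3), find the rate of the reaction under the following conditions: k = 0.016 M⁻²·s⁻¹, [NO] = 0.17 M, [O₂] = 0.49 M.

0.0002266 M/s

Step 1: The rate law is rate = k[NO]^2[O₂]^1, overall order = 2+1 = 3
Step 2: Substitute values: rate = 0.016 × (0.17)^2 × (0.49)^1
Step 3: rate = 0.016 × 0.0289 × 0.49 = 0.000226576 M/s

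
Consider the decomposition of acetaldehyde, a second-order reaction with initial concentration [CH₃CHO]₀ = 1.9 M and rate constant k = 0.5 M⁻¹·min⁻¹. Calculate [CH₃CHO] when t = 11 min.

0.1659 M

Step 1: For a second-order reaction: 1/[CH₃CHO] = 1/[CH₃CHO]₀ + kt
Step 2: 1/[CH₃CHO] = 1/1.9 + 0.5 × 11
Step 3: 1/[CH₃CHO] = 0.5263 + 5.5 = 6.026
Step 4: [CH₃CHO] = 1/6.026 = 0.1659 M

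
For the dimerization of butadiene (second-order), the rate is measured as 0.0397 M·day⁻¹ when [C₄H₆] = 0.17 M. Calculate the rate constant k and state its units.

1.374 M⁻¹·day⁻¹

Step 1: rate = k[C₄H₆]^2, so k = rate / [C₄H₆]^2.
Step 2: k = 0.0397 / (0.17)^2 = 0.0397 / 0.0289.
Step 3: k = 1.374 M⁻¹·day⁻¹.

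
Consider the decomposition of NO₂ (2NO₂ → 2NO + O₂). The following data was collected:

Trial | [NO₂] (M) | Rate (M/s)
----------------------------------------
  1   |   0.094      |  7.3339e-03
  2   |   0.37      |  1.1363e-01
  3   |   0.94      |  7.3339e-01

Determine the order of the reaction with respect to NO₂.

second order (2)

Step 1: Compare trials to find order n where rate₂/rate₁ = ([NO₂]₂/[NO₂]₁)^n
Step 2: rate₂/rate₁ = 1.1363e-01/7.3339e-03 = 15.49
Step 3: [NO₂]₂/[NO₂]₁ = 0.37/0.094 = 3.936
Step 4: n = ln(15.49)/ln(3.936) = 2.00 ≈ 2
Step 5: The reaction is second order in NO₂.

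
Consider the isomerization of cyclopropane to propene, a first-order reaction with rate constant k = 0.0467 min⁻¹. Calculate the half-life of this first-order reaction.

14.84 min

Step 1: For a first-order reaction, t₁/₂ = ln(2)/k
Step 2: t₁/₂ = ln(2)/0.0467
Step 3: t₁/₂ = 0.6931/0.0467 = 14.84 min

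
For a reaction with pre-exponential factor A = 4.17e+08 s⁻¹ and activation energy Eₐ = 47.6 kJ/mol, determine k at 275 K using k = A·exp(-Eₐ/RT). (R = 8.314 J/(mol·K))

3.79e-01 s⁻¹

Step 1: Use the Arrhenius equation: k = A × exp(-Eₐ/RT)
Step 2: Convert Eₐ to J/mol: 47.6 kJ/mol = 47600 J/mol
Step 3: Calculate the exponent: -Eₐ/(RT) = -47600/(8.314 × 275) = -20.81921
Step 4: k = 4.17e+08 × exp(-20.81921)
Step 5: k = 4.17e+08 × 9.08515e-10 = 3.7885e-01 s⁻¹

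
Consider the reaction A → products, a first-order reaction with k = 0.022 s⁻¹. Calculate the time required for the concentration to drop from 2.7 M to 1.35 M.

31.51 s

Step 1: For first-order: t = ln([A]₀/[A])/k
Step 2: t = ln(2.7/1.35)/0.022
Step 3: t = ln(2)/0.022
Step 4: t = 0.6931/0.022 = 31.51 s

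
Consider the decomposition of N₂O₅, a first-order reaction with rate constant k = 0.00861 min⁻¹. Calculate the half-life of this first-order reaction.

80.5 min

Step 1: For a first-order reaction, t₁/₂ = ln(2)/k
Step 2: t₁/₂ = ln(2)/0.00861
Step 3: t₁/₂ = 0.6931/0.00861 = 80.5 min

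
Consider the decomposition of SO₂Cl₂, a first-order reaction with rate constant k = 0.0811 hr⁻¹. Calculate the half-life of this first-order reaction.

8.547 hr

Step 1: For a first-order reaction, t₁/₂ = ln(2)/k
Step 2: t₁/₂ = ln(2)/0.0811
Step 3: t₁/₂ = 0.6931/0.0811 = 8.547 hr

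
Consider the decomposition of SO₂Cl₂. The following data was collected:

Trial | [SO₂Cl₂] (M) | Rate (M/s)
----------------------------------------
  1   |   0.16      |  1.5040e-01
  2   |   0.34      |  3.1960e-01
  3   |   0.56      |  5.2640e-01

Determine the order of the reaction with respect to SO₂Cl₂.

first order (1)

Step 1: Compare trials to find order n where rate₂/rate₁ = ([SO₂Cl₂]₂/[SO₂Cl₂]₁)^n
Step 2: rate₂/rate₁ = 3.1960e-01/1.5040e-01 = 2.125
Step 3: [SO₂Cl₂]₂/[SO₂Cl₂]₁ = 0.34/0.16 = 2.125
Step 4: n = ln(2.125)/ln(2.125) = 1.00 ≈ 1
Step 5: The reaction is first order in SO₂Cl₂.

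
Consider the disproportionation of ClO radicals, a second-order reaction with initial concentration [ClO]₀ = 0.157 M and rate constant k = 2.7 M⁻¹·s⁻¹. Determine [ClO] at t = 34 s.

0.01019 M

Step 1: For a second-order reaction: 1/[ClO] = 1/[ClO]₀ + kt
Step 2: 1/[ClO] = 1/0.157 + 2.7 × 34
Step 3: 1/[ClO] = 6.369 + 91.8 = 98.17
Step 4: [ClO] = 1/98.17 = 0.01019 M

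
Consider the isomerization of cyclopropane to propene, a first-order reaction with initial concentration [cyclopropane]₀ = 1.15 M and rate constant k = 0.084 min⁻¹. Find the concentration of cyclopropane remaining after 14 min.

0.3548 M

Step 1: For a first-order reaction: [cyclopropane] = [cyclopropane]₀ × e^(-kt)
Step 2: [cyclopropane] = 1.15 × e^(-0.084 × 14)
Step 3: [cyclopropane] = 1.15 × e^(-1.176)
Step 4: [cyclopropane] = 1.15 × 0.30851 = 0.3548 M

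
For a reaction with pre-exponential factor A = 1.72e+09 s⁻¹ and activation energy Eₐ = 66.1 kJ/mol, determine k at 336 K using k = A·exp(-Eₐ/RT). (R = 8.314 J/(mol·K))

9.10e-02 s⁻¹

Step 1: Use the Arrhenius equation: k = A × exp(-Eₐ/RT)
Step 2: Convert Eₐ to J/mol: 66.1 kJ/mol = 66100 J/mol
Step 3: Calculate the exponent: -Eₐ/(RT) = -66100/(8.314 × 336) = -23.66204
Step 4: k = 1.72e+09 × exp(-23.66204)
Step 5: k = 1.72e+09 × 5.29306e-11 = 9.1041e-02 s⁻¹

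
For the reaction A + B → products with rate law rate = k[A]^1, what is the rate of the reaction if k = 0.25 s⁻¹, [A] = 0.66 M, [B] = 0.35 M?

0.165 M/s

Step 1: The rate law is rate = k[A]^1
Step 2: Note that the rate does not depend on [B] (zero order in B).
Step 3: rate = 0.25 × (0.66)^1 = 0.165 M/s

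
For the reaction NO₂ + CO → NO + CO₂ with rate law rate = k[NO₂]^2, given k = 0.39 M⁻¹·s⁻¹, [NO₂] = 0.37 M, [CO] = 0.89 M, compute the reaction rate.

0.05339 M/s

Step 1: The rate law is rate = k[NO₂]^2
Step 2: Note that the rate does not depend on [CO] (zero order in CO).
Step 3: rate = 0.39 × (0.37)^2 = 0.053391 M/s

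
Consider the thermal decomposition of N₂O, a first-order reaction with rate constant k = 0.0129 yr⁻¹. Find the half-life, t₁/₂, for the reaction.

53.73 yr

Step 1: For a first-order reaction, t₁/₂ = ln(2)/k
Step 2: t₁/₂ = ln(2)/0.0129
Step 3: t₁/₂ = 0.6931/0.0129 = 53.73 yr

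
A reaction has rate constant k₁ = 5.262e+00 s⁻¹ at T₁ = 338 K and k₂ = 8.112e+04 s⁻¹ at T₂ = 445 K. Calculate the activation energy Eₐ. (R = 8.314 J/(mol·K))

112.7 kJ/mol

Step 1: Use the two-temperature Arrhenius form: ln(k₂/k₁) = -Eₐ/R × (1/T₂ - 1/T₁)
Step 2: ln(k₂/k₁) = ln(8.112e+04/5.262e+00) = ln(15416.2) = 9.64317
Step 3: 1/T₂ - 1/T₁ = 1/445 - 1/338 = -7.113889e-04 K⁻¹
Step 4: Eₐ = -R × ln(k₂/k₁) / (1/T₂ - 1/T₁) = -8.314 × 9.64317 / -7.113889e-04
Step 5: Eₐ = 1.1270e+05 J/mol = 112.7 kJ/mol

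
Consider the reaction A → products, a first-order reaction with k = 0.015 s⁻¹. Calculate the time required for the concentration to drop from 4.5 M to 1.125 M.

92.42 s

Step 1: For first-order: t = ln([A]₀/[A])/k
Step 2: t = ln(4.5/1.125)/0.015
Step 3: t = ln(4)/0.015
Step 4: t = 1.386/0.015 = 92.42 s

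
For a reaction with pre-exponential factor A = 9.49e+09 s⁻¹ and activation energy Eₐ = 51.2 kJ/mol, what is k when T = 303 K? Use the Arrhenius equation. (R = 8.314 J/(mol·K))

1.41e+01 s⁻¹

Step 1: Use the Arrhenius equation: k = A × exp(-Eₐ/RT)
Step 2: Convert Eₐ to J/mol: 51.2 kJ/mol = 51200 J/mol
Step 3: Calculate the exponent: -Eₐ/(RT) = -51200/(8.314 × 303) = -20.32438
Step 4: k = 9.49e+09 × exp(-20.32438)
Step 5: k = 9.49e+09 × 1.49016e-09 = 1.4142e+01 s⁻¹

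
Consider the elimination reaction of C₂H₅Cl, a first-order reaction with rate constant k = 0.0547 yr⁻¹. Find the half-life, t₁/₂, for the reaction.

12.67 yr

Step 1: For a first-order reaction, t₁/₂ = ln(2)/k
Step 2: t₁/₂ = ln(2)/0.0547
Step 3: t₁/₂ = 0.6931/0.0547 = 12.67 yr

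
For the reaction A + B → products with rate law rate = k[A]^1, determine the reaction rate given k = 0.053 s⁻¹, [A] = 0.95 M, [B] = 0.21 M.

0.05035 M/s

Step 1: The rate law is rate = k[A]^1
Step 2: Note that the rate does not depend on [B] (zero order in B).
Step 3: rate = 0.053 × (0.95)^1 = 0.05035 M/s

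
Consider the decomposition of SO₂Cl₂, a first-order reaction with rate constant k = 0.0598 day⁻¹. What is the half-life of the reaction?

11.59 day

Step 1: For a first-order reaction, t₁/₂ = ln(2)/k
Step 2: t₁/₂ = ln(2)/0.0598
Step 3: t₁/₂ = 0.6931/0.0598 = 11.59 day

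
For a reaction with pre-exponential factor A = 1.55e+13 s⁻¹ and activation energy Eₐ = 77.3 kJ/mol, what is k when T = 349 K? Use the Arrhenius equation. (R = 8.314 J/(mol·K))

4.17e+01 s⁻¹

Step 1: Use the Arrhenius equation: k = A × exp(-Eₐ/RT)
Step 2: Convert Eₐ to J/mol: 77.3 kJ/mol = 77300 J/mol
Step 3: Calculate the exponent: -Eₐ/(RT) = -77300/(8.314 × 349) = -26.64060
Step 4: k = 1.55e+13 × exp(-26.64060)
Step 5: k = 1.55e+13 × 2.69237e-12 = 4.1732e+01 s⁻¹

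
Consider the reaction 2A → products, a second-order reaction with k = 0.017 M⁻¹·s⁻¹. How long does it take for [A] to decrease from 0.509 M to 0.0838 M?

586.4 s

Step 1: For second-order: t = (1/[A] - 1/[A]₀)/k
Step 2: t = (1/0.0838 - 1/0.509)/0.017
Step 3: t = (11.93 - 1.965)/0.017
Step 4: t = 9.969/0.017 = 586.4 s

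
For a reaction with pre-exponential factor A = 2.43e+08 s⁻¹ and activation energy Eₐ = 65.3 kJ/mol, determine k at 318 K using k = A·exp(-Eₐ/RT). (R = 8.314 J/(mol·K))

4.56e-03 s⁻¹

Step 1: Use the Arrhenius equation: k = A × exp(-Eₐ/RT)
Step 2: Convert Eₐ to J/mol: 65.3 kJ/mol = 65300 J/mol
Step 3: Calculate the exponent: -Eₐ/(RT) = -65300/(8.314 × 318) = -24.69881
Step 4: k = 2.43e+08 × exp(-24.69881)
Step 5: k = 2.43e+08 × 1.87691e-11 = 4.5609e-03 s⁻¹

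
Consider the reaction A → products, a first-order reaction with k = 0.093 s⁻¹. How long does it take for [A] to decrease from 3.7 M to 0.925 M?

14.91 s

Step 1: For first-order: t = ln([A]₀/[A])/k
Step 2: t = ln(3.7/0.925)/0.093
Step 3: t = ln(4)/0.093
Step 4: t = 1.386/0.093 = 14.91 s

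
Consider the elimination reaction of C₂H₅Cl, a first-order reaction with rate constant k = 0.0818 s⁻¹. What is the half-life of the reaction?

8.474 s

Step 1: For a first-order reaction, t₁/₂ = ln(2)/k
Step 2: t₁/₂ = ln(2)/0.0818
Step 3: t₁/₂ = 0.6931/0.0818 = 8.474 s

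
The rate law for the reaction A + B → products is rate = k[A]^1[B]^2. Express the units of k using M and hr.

M⁻²·hr⁻¹

Step 1: Overall order = 1 + 2 = 3.
Step 2: rate has units M·hr⁻¹; [A]^1[B]^2 has units M^3.
Step 3: k = rate/([A]^1[B]^2), so units of k = M^(1-3)·hr⁻¹ = M⁻²·hr⁻¹.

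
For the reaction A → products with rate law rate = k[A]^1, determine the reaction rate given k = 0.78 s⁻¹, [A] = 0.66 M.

0.5148 M/s

Step 1: Identify the rate law: rate = k[A]^1
Step 2: Substitute values: rate = 0.78 × (0.66)^1
Step 3: Calculate: rate = 0.78 × 0.66 = 0.5148 M/s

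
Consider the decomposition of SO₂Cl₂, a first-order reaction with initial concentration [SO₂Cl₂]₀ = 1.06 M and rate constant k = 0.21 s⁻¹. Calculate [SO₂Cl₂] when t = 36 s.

0.0005521 M

Step 1: For a first-order reaction: [SO₂Cl₂] = [SO₂Cl₂]₀ × e^(-kt)
Step 2: [SO₂Cl₂] = 1.06 × e^(-0.21 × 36)
Step 3: [SO₂Cl₂] = 1.06 × e^(-7.56)
Step 4: [SO₂Cl₂] = 1.06 × 0.000520875 = 0.0005521 M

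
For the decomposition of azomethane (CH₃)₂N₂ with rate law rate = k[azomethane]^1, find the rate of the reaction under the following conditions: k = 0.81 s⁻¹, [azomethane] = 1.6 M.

1.296 M/s

Step 1: Identify the rate law: rate = k[azomethane]^1
Step 2: Substitute values: rate = 0.81 × (1.6)^1
Step 3: Calculate: rate = 0.81 × 1.6 = 1.296 M/s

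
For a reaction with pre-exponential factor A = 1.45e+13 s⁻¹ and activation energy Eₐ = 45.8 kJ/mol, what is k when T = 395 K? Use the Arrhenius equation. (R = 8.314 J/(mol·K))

1.27e+07 s⁻¹

Step 1: Use the Arrhenius equation: k = A × exp(-Eₐ/RT)
Step 2: Convert Eₐ to J/mol: 45.8 kJ/mol = 45800 J/mol
Step 3: Calculate the exponent: -Eₐ/(RT) = -45800/(8.314 × 395) = -13.94628
Step 4: k = 1.45e+13 × exp(-13.94628)
Step 5: k = 1.45e+13 × 8.77420e-07 = 1.2723e+07 s⁻¹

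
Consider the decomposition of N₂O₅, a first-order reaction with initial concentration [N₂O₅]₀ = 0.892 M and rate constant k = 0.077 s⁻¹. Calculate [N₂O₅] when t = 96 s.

0.0005496 M

Step 1: For a first-order reaction: [N₂O₅] = [N₂O₅]₀ × e^(-kt)
Step 2: [N₂O₅] = 0.892 × e^(-0.077 × 96)
Step 3: [N₂O₅] = 0.892 × e^(-7.392)
Step 4: [N₂O₅] = 0.892 × 0.000616162 = 0.0005496 M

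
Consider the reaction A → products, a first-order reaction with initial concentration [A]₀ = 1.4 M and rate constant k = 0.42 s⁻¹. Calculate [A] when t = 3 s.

0.3971 M

Step 1: For a first-order reaction: [A] = [A]₀ × e^(-kt)
Step 2: [A] = 1.4 × e^(-0.42 × 3)
Step 3: [A] = 1.4 × e^(-1.26)
Step 4: [A] = 1.4 × 0.283654 = 0.3971 M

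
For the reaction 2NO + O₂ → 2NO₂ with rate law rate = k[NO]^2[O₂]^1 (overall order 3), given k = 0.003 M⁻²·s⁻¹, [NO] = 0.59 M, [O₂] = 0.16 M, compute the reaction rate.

0.0001671 M/s

Step 1: The rate law is rate = k[NO]^2[O₂]^1, overall order = 2+1 = 3
Step 2: Substitute values: rate = 0.003 × (0.59)^2 × (0.16)^1
Step 3: rate = 0.003 × 0.3481 × 0.16 = 0.000167088 M/s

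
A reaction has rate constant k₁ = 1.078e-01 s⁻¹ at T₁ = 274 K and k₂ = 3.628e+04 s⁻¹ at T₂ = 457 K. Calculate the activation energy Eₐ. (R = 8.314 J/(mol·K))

72.4 kJ/mol

Step 1: Use the two-temperature Arrhenius form: ln(k₂/k₁) = -Eₐ/R × (1/T₂ - 1/T₁)
Step 2: ln(k₂/k₁) = ln(3.628e+04/1.078e-01) = ln(336549) = 12.7265
Step 3: 1/T₂ - 1/T₁ = 1/457 - 1/274 = -1.461451e-03 K⁻¹
Step 4: Eₐ = -R × ln(k₂/k₁) / (1/T₂ - 1/T₁) = -8.314 × 12.7265 / -1.461451e-03
Step 5: Eₐ = 7.2399e+04 J/mol = 72.4 kJ/mol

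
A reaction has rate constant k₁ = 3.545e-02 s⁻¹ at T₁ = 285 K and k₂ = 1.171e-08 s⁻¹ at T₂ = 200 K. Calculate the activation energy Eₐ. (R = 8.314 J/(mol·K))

83.2 kJ/mol

Step 1: Use the two-temperature Arrhenius form: ln(k₂/k₁) = -Eₐ/R × (1/T₂ - 1/T₁)
Step 2: ln(k₂/k₁) = ln(1.171e-08/3.545e-02) = ln(3.30324e-07) = -14.9232
Step 3: 1/T₂ - 1/T₁ = 1/200 - 1/285 = 1.491228e-03 K⁻¹
Step 4: Eₐ = -R × ln(k₂/k₁) / (1/T₂ - 1/T₁) = -8.314 × -14.9232 / 1.491228e-03
Step 5: Eₐ = 8.3201e+04 J/mol = 83.2 kJ/mol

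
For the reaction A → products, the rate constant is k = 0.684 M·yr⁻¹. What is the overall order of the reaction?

zeroth order (0)

Step 1: The units of k for an nth-order reaction are (concentration)^(1-n)·(time)⁻¹.
Step 2: Here k has units M·yr⁻¹, so the concentration exponent is 1.
Step 3: 1 - n = 1 ⇒ n = 0. The reaction is zeroth order.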